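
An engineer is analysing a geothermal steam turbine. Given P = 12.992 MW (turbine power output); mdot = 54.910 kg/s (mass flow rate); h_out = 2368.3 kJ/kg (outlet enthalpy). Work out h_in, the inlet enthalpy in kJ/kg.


h_in = h_out + P * 1000 / mdot
h_in = 2368.3 + 12.992 * 1000 / 54.910
h_in = 2604.9 kJ/kg


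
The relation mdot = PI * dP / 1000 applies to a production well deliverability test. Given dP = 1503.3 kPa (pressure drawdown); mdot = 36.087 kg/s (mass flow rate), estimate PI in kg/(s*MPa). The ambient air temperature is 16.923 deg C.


PI = mdot * 1000 / dP
PI = 36.087 * 1000 / 1503.3
PI = 24.005 kg/(s*MPa)


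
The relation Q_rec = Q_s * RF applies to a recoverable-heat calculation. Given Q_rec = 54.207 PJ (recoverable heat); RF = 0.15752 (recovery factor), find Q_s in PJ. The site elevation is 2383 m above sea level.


Q_s = Q_rec / RF
Q_s = 54.207 / 0.15752
Q_s = 344.13 PJ


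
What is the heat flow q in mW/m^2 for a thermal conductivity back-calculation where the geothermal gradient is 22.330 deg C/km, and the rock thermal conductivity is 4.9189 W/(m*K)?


q = k * grad / 1000
q = 4.9189 * 22.330 / 1000
q = 0.1098390 W/m^2
Convert: 0.1098390 W/m^2 * 1000.0 = 109.84 mW/m^2
q = 109.84 mW/m^2


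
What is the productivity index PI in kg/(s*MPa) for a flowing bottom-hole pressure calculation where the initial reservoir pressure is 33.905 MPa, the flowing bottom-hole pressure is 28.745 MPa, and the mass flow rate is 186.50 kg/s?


PI = mdot / (P_i - P_wf)
PI = 186.50 / (33.905 - 28.745)
PI = 36.143 kg/(s*MPa)


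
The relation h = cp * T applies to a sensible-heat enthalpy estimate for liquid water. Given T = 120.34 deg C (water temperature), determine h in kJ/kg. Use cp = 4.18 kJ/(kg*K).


h = cp * T
h = 4.18 * 120.34
h = 503.02 kJ/kg


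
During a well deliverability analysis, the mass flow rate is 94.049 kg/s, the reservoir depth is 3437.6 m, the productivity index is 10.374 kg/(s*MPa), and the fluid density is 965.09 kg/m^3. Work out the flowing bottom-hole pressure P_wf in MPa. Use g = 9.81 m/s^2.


Step 1: P_i = rho*g*h/1e6 = 965.09*9.81*3437.6/1e6 = 32.54559 MPa
Step 2: P_wf = P_i - mdot/PI = 32.54559 - 94.049/10.374 = 23.480 MPa
P_wf = 23.480 MPa


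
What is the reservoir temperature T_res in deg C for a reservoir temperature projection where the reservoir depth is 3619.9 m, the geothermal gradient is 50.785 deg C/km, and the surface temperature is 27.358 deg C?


T_res = T_surf + grad * d / 1000
T_res = 27.358 + 50.785 * 3619.9 / 1000
T_res = 211.19 deg C


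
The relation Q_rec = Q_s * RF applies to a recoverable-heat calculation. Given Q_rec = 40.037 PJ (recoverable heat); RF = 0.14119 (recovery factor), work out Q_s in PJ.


Q_s = Q_rec / RF
Q_s = 40.037 / 0.14119
Q_s = 283.57 PJ


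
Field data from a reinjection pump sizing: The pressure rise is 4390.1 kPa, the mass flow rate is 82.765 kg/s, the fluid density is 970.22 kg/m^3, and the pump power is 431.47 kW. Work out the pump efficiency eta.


eta = mdot * dP / (rho * P_pump)
eta = 82.765 * 4390.1 / (970.22 * 431.47)
eta = 0.86796


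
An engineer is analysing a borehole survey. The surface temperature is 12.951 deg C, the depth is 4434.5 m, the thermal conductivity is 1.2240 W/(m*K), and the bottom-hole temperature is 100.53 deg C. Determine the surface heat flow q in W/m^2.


Step 1: grad = (T_d - T_surf)/d * 1000 = (100.53 - 12.951)/4434.5 * 1000 = 19.74946 deg C/km
Step 2: q = k * grad / 1000 = 1.224 * 19.74946 / 1000 = 0.024173 W/m^2
q = 0.024173 W/m^2


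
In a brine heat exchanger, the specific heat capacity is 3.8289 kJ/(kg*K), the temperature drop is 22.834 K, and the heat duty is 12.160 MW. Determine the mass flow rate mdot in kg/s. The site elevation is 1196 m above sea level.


mdot = Q * 1000 / (cp * dT)
mdot = 12.160 * 1000 / (3.8289 * 22.834)
mdot = 139.08 kg/s


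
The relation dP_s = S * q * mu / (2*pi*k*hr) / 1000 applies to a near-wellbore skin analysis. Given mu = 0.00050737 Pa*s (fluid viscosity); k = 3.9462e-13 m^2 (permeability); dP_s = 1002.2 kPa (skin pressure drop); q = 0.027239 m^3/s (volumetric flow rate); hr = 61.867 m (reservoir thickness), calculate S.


S = dP_s * 1000 * 2*pi*k*hr / (q*mu)
S = 1002.2 * 1000 * 2*pi*3.9462e-13*61.867 / (0.027239*0.00050737)
S = 11.124


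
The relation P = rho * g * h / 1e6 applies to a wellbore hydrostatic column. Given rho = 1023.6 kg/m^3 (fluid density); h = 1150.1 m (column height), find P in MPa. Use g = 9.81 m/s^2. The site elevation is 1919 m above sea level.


P = rho * g * h / 1e6
P = 1023.6 * 9.81 * 1150.1 / 1e6
P = 11.549 MPa


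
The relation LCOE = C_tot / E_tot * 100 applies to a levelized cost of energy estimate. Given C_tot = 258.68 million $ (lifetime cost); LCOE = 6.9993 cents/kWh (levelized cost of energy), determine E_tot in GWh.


E_tot = C_tot / LCOE * 100
E_tot = 258.68 / 6.9993 * 100
E_tot = 3695.8 GWh


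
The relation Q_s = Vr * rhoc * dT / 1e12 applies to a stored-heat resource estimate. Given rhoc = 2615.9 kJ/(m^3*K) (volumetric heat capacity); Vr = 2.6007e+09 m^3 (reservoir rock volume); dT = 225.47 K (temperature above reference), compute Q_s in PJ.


Q_s = Vr * rhoc * dT / 1e12
Q_s = 2.6007e+09 * 2615.9 * 225.47 / 1e12
Q_s = 1533.9 PJ


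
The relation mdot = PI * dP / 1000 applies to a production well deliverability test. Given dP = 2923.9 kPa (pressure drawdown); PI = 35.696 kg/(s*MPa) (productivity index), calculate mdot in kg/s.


mdot = PI * dP / 1000
mdot = 35.696 * 2923.9 / 1000
mdot = 104.37 kg/s


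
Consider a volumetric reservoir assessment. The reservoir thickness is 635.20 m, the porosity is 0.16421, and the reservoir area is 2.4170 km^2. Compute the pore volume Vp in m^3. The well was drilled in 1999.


Vp = A * 1e6 * hr * phi
Vp = 2.4170 * 1e6 * 635.20 * 0.16421
Vp = 2.5211e+08 m^3


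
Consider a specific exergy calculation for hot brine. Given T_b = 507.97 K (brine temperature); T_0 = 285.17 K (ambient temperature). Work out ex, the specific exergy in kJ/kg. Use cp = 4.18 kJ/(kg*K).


ex = cp * ((T_b - T_0) - T_0 * ln(T_b/T_0))
ex = 4.18 * ((507.97 - 285.17) - 285.17 * ln(507.97/285.17))
ex = 243.11 kJ/kg


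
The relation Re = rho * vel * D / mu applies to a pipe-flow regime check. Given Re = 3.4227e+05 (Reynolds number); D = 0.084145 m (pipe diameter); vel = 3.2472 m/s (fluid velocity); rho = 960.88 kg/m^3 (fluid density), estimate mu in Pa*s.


mu = rho * vel * D / Re
mu = 960.88 * 3.2472 * 0.084145 / 3.4227e+05
mu = 0.00076707 Pa*s


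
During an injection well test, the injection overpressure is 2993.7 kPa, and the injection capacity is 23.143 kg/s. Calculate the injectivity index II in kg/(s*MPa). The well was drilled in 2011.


II = mdot * 1000 / dP
II = 23.143 * 1000 / 2993.7
II = 7.7306 kg/(s*MPa)


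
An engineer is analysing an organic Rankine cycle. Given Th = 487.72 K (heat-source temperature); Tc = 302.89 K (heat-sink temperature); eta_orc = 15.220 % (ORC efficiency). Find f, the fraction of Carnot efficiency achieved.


f = (eta_orc/100) / (1 - Tc/Th)
f = (15.220/100) / (1 - 302.89/487.72)
f = 0.40162


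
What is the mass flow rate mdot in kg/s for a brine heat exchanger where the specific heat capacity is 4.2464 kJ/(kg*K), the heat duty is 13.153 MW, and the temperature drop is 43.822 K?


mdot = Q * 1000 / (cp * dT)
mdot = 13.153 * 1000 / (4.2464 * 43.822)
mdot = 70.682 kg/s


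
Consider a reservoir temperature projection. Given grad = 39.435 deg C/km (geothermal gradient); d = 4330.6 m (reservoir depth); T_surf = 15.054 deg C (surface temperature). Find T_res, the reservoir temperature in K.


T_res = T_surf + grad * d / 1000
T_res = 15.054 + 39.435 * 4330.6 / 1000
T_res = 185.8312 deg C
Convert to K: 185.8312 + 273.15 = 458.98 K
T_res = 458.98 K


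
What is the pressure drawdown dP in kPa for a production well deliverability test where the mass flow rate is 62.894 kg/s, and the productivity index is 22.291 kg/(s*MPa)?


dP = mdot * 1000 / PI
dP = 62.894 * 1000 / 22.291
dP = 2821.5 kPa


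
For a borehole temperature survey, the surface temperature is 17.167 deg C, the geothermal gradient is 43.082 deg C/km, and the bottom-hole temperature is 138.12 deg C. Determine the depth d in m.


d = (T_d - T_surf) / grad * 1000
d = (138.12 - 17.167) / 43.082 * 1000
d = 2807.5 m


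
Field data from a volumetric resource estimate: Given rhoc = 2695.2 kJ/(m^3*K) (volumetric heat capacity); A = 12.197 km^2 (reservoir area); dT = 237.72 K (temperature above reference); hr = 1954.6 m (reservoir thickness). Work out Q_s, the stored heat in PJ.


Step 1: Vr = A*1e6*hr = 12.197*1e6*1954.6 = 2.384026e+10 m^3
Step 2: Q_s = Vr*rhoc*dT/1e12 = 2.384026e+10*2695.2*237.72/1e12 = 15275 PJ
Q_s = 15275 PJ


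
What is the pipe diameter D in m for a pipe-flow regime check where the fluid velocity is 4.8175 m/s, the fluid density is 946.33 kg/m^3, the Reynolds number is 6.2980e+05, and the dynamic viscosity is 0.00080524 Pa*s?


D = Re * mu / (rho * vel)
D = 6.2980e+05 * 0.00080524 / (946.33 * 4.8175)
D = 0.11124 m


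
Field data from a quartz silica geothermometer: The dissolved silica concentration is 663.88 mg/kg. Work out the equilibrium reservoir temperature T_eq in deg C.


T_eq = 1309 / (5.19 - log10(SiO2)) - 273.15
T_eq = 1309 / (5.19 - log10(663.88)) - 273.15
T_eq = 279.66 deg C


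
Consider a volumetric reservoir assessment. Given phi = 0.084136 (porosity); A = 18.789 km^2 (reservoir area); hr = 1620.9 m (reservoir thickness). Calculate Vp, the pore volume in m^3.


Vp = A * 1e6 * hr * phi
Vp = 18.789 * 1e6 * 1620.9 * 0.084136
Vp = 2.5624e+09 m^3


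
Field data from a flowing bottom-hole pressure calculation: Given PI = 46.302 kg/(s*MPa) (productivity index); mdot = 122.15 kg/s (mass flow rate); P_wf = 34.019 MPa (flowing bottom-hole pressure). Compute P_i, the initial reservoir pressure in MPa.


P_i = P_wf + mdot / PI
P_i = 34.019 + 122.15 / 46.302
P_i = 36.657 MPa


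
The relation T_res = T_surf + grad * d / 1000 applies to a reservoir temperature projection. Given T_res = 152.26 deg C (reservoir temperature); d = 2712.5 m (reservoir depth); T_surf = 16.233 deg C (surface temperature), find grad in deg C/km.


grad = (T_res - T_surf) / d * 1000
grad = (152.26 - 16.233) / 2712.5 * 1000
grad = 50.148 deg C/km


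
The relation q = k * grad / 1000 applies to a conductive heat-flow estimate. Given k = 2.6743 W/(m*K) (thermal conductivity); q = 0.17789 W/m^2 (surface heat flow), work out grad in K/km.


grad = q * 1000 / k
grad = 0.17789 * 1000 / 2.6743
grad = 66.51834 deg C/km
Convert: 66.51834 deg C/km * 1.0 = 66.518 K/km
grad = 66.518 K/km


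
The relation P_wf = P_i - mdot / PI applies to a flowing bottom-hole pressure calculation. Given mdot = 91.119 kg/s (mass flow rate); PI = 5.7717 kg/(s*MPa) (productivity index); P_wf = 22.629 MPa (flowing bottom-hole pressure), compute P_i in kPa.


P_i = P_wf + mdot / PI
P_i = 22.629 + 91.119 / 5.7717
P_i = 38.41620 MPa
Convert: 38.41620 MPa * 1000.0 = 38416 kPa
P_i = 38416 kPa


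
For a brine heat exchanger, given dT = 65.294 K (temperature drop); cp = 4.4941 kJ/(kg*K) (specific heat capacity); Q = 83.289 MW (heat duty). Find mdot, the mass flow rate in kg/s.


mdot = Q * 1000 / (cp * dT)
mdot = 83.289 * 1000 / (4.4941 * 65.294)
mdot = 283.84 kg/s


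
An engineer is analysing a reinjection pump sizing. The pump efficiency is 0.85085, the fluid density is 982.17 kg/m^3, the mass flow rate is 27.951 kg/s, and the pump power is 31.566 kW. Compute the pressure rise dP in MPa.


dP = P_pump * rho * eta / mdot
dP = 31.566 * 982.17 * 0.85085 / 27.951
dP = 943.7607 kPa
Convert: 943.7607 kPa * 0.001 = 0.94376 MPa
dP = 0.94376 MPa


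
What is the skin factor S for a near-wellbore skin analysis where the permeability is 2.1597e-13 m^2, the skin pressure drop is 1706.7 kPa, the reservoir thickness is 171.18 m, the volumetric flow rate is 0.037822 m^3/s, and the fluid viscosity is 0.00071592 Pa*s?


S = dP_s * 1000 * 2*pi*k*hr / (q*mu)
S = 1706.7 * 1000 * 2*pi*2.1597e-13*171.18 / (0.037822*0.00071592)
S = 14.641


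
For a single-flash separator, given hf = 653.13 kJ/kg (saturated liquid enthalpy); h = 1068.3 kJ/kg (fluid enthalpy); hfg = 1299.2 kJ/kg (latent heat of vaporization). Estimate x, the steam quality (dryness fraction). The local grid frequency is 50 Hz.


x = (h - hf) / hfg
x = (1068.3 - 653.13) / 1299.2
x = 0.31956


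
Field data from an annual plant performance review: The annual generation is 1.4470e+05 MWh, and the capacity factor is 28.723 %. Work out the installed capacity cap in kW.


cap = E_a / (CF/100 * 8760)
cap = 1.4470e+05 / (28.723/100 * 8760)
cap = 57.50884 MW
Convert: 57.50884 MW * 1000.0 = 57509 kW
cap = 57509 kW


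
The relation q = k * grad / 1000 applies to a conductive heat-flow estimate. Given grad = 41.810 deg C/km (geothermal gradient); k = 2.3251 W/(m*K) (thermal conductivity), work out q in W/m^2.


q = k * grad / 1000
q = 2.3251 * 41.810 / 1000
q = 0.097212 W/m^2


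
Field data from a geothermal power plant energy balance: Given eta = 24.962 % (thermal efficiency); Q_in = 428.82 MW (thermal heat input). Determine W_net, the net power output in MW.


W_net = eta / 100 * Q_in
W_net = 24.962 / 100 * 428.82
W_net = 107.04 MW


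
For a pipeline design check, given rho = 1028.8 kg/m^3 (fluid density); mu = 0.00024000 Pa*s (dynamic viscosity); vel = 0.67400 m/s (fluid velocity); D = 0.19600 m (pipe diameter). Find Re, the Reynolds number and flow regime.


Step 1: Re = rho*vel*D/mu = 1028.8*0.674*0.196/0.00024 = 5.6629e+05
Step 2: Re = 5.6629e+05 > 4000, so flow is turbulent.
Re = 5.6629e+05 (turbulent)


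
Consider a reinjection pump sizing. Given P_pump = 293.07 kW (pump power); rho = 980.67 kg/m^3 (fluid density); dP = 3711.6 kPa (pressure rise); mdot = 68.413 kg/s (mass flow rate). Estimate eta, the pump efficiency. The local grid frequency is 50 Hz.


eta = mdot * dP / (rho * P_pump)
eta = 68.413 * 3711.6 / (980.67 * 293.07)
eta = 0.88350


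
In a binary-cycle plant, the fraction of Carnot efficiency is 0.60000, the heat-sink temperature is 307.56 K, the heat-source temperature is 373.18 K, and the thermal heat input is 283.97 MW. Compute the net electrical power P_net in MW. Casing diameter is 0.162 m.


Step 1: eta = (1 - Tc/Th)*f = (1 - 307.56/373.18)*0.6 = 0.1055040
Step 2: P_net = eta * Q_in = 0.1055040 * 283.97 = 29.960 MW
P_net = 29.960 MW


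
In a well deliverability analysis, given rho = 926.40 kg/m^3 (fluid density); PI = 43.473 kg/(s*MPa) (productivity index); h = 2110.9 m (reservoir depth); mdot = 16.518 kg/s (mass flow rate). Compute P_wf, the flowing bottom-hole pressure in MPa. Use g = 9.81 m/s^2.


Step 1: P_i = rho*g*h/1e6 = 926.4*9.81*2110.9/1e6 = 19.18383 MPa
Step 2: P_wf = P_i - mdot/PI = 19.18383 - 16.518/43.473 = 18.804 MPa
P_wf = 18.804 MPa


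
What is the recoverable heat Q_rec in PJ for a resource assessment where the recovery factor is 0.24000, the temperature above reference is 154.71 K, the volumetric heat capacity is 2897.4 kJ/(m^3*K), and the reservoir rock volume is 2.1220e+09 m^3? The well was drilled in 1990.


Step 1: Q_s = Vr*rhoc*dT/1e12 = 2.1220e+09*2897.4*154.71/1e12 = 951.2008 PJ
Step 2: Q_rec = Q_s * RF = 951.2008 * 0.24 = 228.29 PJ
Q_rec = 228.29 PJ


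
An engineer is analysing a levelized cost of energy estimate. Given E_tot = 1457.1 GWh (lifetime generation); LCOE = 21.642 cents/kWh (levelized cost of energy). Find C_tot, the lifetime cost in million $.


C_tot = LCOE / 100 * E_tot
C_tot = 21.642 / 100 * 1457.1
C_tot = 315.35 million $


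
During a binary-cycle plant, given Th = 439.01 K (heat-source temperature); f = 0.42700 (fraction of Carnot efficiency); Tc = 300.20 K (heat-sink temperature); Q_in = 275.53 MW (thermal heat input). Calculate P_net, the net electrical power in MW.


Step 1: eta = (1 - Tc/Th)*f = (1 - 300.2/439.01)*0.427 = 0.1350126
Step 2: P_net = eta * Q_in = 0.1350126 * 275.53 = 37.200 MW
P_net = 37.200 MW


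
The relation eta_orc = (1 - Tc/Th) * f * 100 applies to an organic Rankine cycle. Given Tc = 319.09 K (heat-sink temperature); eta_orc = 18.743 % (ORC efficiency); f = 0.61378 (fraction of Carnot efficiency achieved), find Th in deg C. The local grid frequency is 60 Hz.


Th = Tc / (1 - (eta_orc/100)/f)
Th = 319.09 / (1 - (18.743/100)/0.61378)
Th = 459.3669 K
Convert to deg C: 459.3669 - 273.15 = 186.22 deg C
Th = 186.22 deg C


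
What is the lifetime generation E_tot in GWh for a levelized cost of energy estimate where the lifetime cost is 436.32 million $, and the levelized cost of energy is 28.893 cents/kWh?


E_tot = C_tot / LCOE * 100
E_tot = 436.32 / 28.893 * 100
E_tot = 1510.1 GWh


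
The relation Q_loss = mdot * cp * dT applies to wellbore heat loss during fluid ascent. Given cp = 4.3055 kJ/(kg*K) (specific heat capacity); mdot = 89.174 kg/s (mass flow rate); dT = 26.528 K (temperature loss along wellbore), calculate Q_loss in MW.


Q_loss = mdot * cp * dT
Q_loss = 89.174 * 4.3055 * 26.528
Q_loss = 10185.12 kW
Convert: 10185.12 kW * 0.001 = 10.185 MW
Q_loss = 10.185 MW


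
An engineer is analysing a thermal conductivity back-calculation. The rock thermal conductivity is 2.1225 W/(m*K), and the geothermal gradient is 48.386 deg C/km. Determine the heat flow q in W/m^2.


q = k * grad / 1000
q = 2.1225 * 48.386 / 1000
q = 0.10270 W/m^2


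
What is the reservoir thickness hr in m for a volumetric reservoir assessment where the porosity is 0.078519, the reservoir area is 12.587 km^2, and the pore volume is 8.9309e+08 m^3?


hr = Vp / (A * 1e6 * phi)
hr = 8.9309e+08 / (12.587 * 1e6 * 0.078519)
hr = 903.65 m


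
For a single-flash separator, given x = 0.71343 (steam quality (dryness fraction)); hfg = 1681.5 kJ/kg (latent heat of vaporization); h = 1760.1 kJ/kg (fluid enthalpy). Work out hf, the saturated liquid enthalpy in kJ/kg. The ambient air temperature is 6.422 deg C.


hf = h - x * hfg
hf = 1760.1 - 0.71343 * 1681.5
hf = 560.47 kJ/kg


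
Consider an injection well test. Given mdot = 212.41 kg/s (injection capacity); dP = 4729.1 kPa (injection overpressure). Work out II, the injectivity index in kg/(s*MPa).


II = mdot * 1000 / dP
II = 212.41 * 1000 / 4729.1
II = 44.916 kg/(s*MPa)


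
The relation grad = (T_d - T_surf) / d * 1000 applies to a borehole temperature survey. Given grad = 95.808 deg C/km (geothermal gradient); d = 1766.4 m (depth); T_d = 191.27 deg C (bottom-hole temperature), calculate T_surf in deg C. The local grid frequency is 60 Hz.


T_surf = T_d - grad * d / 1000
T_surf = 191.27 - 95.808 * 1766.4 / 1000
T_surf = 22.035 deg C


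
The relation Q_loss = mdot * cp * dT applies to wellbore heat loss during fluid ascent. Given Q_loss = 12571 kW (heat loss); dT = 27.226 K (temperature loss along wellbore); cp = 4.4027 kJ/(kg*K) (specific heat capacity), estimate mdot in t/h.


mdot = Q_loss / (cp * dT)
mdot = 12571 / (4.4027 * 27.226)
mdot = 104.8738 kg/s
Convert: 104.8738 kg/s * 3.6 = 377.55 t/h
mdot = 377.55 t/h


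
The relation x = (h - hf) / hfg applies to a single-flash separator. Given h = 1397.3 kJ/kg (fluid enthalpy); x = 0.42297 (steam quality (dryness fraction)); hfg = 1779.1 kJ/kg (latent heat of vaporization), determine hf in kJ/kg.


hf = h - x * hfg
hf = 1397.3 - 0.42297 * 1779.1
hf = 644.79 kJ/kg


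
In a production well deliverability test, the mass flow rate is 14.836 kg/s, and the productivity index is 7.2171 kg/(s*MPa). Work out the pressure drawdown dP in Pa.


dP = mdot * 1000 / PI
dP = 14.836 * 1000 / 7.2171
dP = 2055.673 kPa
Convert: 2055.673 kPa * 1000.0 = 2.0557e+06 Pa
dP = 2.0557e+06 Pa


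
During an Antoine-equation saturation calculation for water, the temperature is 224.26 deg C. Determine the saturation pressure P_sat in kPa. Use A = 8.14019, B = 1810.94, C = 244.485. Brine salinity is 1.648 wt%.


P_sat = 10^(A - B/(C + T)) / 760 * 0.101325
P_sat = 10^(8.14019 - 1810.94/(244.485 + 224.26)) / 760 * 0.101325
P_sat = 2.521815 MPa
Convert: 2.521815 MPa * 1000.0 = 2521.8 kPa
P_sat = 2521.8 kPa


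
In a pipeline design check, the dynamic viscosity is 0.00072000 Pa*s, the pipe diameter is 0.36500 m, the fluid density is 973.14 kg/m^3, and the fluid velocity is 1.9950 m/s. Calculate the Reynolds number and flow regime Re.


Step 1: Re = rho*vel*D/mu = 973.14*1.995*0.365/0.00072 = 9.8419e+05
Step 2: Re = 9.8419e+05 > 4000, so flow is turbulent.
Re = 9.8419e+05 (turbulent)


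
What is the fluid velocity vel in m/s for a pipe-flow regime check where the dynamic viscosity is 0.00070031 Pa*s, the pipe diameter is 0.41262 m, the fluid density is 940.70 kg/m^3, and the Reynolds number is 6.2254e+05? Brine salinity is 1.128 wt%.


vel = Re * mu / (rho * D)
vel = 6.2254e+05 * 0.00070031 / (940.70 * 0.41262)
vel = 1.1232 m/s


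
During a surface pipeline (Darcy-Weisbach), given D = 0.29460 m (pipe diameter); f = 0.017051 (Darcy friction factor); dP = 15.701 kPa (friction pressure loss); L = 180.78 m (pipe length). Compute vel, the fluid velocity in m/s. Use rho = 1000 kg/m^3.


vel = sqrt(dP*1000*2*D / (f*L*rho))
vel = sqrt(15.701*1000*2*0.29460 / (0.017051*180.78*1000))
vel = 1.7324 m/s


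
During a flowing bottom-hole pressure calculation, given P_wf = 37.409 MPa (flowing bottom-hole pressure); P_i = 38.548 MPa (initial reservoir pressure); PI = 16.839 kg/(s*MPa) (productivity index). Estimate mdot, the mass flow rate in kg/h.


mdot = (P_i - P_wf) * PI
mdot = (38.548 - 37.409) * 16.839
mdot = 19.17962 kg/s
Convert: 19.17962 kg/s * 3600.0 = 69047 kg/h
mdot = 69047 kg/h


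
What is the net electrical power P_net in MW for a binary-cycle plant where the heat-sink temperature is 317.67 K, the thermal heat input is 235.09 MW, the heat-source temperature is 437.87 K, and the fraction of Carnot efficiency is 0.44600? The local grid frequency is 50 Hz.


Step 1: eta = (1 - Tc/Th)*f = (1 - 317.67/437.87)*0.446 = 0.1224318
Step 2: P_net = eta * Q_in = 0.1224318 * 235.09 = 28.782 MW
P_net = 28.782 MW


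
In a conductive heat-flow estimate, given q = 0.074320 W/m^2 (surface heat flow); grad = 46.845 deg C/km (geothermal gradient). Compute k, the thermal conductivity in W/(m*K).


k = q * 1000 / grad
k = 0.074320 * 1000 / 46.845
k = 1.5865 W/(m*K)


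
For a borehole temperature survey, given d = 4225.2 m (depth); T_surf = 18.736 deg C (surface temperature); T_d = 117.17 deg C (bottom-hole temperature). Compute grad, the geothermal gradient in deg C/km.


grad = (T_d - T_surf) / d * 1000
grad = (117.17 - 18.736) / 4225.2 * 1000
grad = 23.297 deg C/km


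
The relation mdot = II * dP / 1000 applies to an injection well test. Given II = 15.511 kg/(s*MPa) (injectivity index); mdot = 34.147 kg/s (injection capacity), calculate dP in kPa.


dP = mdot * 1000 / II
dP = 34.147 * 1000 / 15.511
dP = 2201.5 kPa


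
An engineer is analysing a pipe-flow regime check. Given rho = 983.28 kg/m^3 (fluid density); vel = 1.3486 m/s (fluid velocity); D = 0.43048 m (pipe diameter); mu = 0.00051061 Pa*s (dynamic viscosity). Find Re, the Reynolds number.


Re = rho * vel * D / mu
Re = 983.28 * 1.3486 * 0.43048 / 0.00051061
Re = 1.1180e+06


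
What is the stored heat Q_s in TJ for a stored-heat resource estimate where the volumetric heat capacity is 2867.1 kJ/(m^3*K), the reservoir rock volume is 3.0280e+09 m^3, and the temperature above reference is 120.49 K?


Q_s = Vr * rhoc * dT / 1e12
Q_s = 3.0280e+09 * 2867.1 * 120.49 / 1e12
Q_s = 1046.043 PJ
Convert: 1046.043 PJ * 1000.0 = 1.0460e+06 TJ
Q_s = 1.0460e+06 TJ


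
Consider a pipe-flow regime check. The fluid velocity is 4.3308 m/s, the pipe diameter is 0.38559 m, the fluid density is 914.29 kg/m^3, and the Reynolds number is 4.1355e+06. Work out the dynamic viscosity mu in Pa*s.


mu = rho * vel * D / Re
mu = 914.29 * 4.3308 * 0.38559 / 4.1355e+06
mu = 0.00036919 Pa*s


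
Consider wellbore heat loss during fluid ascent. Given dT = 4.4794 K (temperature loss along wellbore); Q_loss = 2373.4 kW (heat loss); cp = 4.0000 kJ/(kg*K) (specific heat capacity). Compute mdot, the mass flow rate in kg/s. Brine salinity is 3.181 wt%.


mdot = Q_loss / (cp * dT)
mdot = 2373.4 / (4.0000 * 4.4794)
mdot = 132.46 kg/s


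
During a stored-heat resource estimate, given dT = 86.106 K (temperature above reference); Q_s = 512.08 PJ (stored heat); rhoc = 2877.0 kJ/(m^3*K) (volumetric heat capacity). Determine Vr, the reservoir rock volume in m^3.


Vr = Q_s * 1e12 / (rhoc * dT)
Vr = 512.08 * 1e12 / (2877.0 * 86.106)
Vr = 2.0671e+09 m^3


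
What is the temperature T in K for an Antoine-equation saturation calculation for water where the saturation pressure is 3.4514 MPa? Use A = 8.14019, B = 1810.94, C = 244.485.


T = B / (A - log10(P_sat * 760 / 0.101325)) - C
T = 1810.94 / (8.14019 - log10(3.4514 * 760 / 0.101325)) - 244.485
T = 241.3998 deg C
Convert to K: 241.3998 + 273.15 = 514.55 K
T = 514.55 K


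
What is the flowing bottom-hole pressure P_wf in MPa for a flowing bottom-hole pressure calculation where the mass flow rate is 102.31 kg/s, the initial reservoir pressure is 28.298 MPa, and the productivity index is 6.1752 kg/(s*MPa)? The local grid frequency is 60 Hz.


P_wf = P_i - mdot / PI
P_wf = 28.298 - 102.31 / 6.1752
P_wf = 11.730 MPa


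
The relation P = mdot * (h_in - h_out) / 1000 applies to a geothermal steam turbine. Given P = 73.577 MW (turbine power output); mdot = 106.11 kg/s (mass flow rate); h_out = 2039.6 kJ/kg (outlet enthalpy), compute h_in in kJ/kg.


h_in = h_out + P * 1000 / mdot
h_in = 2039.6 + 73.577 * 1000 / 106.11
h_in = 2733.0 kJ/kg


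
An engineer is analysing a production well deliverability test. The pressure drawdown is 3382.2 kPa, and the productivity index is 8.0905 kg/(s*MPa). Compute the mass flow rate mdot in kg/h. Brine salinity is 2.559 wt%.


mdot = PI * dP / 1000
mdot = 8.0905 * 3382.2 / 1000
mdot = 27.36369 kg/s
Convert: 27.36369 kg/s * 3600.0 = 98509 kg/h
mdot = 98509 kg/h


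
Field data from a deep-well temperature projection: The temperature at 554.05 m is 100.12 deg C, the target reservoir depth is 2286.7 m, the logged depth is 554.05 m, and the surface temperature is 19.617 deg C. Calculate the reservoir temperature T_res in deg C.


Step 1: grad = (T_d1 - T_surf)/d1 * 1000 = (100.12 - 19.617)/554.05 * 1000 = 145.2992 deg C/km
Step 2: T_res = T_surf + grad*d2/1000 = 19.617 + 145.2992*2286.7/1000 = 351.87 deg C
T_res = 351.87 deg C


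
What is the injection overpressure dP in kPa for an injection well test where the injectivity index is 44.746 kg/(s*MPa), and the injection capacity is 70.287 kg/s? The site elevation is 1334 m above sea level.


dP = mdot * 1000 / II
dP = 70.287 * 1000 / 44.746
dP = 1570.8 kPa


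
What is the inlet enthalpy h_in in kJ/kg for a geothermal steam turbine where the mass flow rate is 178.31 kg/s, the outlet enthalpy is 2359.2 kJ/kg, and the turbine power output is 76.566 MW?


h_in = h_out + P * 1000 / mdot
h_in = 2359.2 + 76.566 * 1000 / 178.31
h_in = 2788.6 kJ/kg


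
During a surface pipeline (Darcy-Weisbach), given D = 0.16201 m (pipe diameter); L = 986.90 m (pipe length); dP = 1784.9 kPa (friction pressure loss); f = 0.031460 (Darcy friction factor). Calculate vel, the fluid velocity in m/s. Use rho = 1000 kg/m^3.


vel = sqrt(dP*1000*2*D / (f*L*rho))
vel = sqrt(1784.9*1000*2*0.16201 / (0.031460*986.90*1000))
vel = 4.3160 m/s


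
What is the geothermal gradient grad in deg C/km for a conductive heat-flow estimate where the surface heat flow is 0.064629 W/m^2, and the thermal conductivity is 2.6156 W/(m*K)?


grad = q * 1000 / k
grad = 0.064629 * 1000 / 2.6156
grad = 24.709 deg C/km


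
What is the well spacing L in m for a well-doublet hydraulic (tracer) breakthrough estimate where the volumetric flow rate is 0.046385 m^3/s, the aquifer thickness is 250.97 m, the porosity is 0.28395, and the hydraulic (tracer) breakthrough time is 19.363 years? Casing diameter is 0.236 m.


L = sqrt(t_bt*365.25*86400*3*Qv / (pi*hr*phi))
L = sqrt(19.363*365.25*86400*3*0.046385 / (pi*250.97*0.28395))
L = 616.28 m


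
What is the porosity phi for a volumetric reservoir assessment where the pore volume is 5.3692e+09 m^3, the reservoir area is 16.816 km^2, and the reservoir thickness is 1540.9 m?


phi = Vp / (A * 1e6 * hr)
phi = 5.3692e+09 / (16.816 * 1e6 * 1540.9)
phi = 0.20721


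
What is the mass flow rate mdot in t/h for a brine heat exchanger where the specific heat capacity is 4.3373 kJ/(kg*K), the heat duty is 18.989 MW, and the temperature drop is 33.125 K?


mdot = Q * 1000 / (cp * dT)
mdot = 18.989 * 1000 / (4.3373 * 33.125)
mdot = 132.1681 kg/s
Convert: 132.1681 kg/s * 3.6 = 475.81 t/h
mdot = 475.81 t/h


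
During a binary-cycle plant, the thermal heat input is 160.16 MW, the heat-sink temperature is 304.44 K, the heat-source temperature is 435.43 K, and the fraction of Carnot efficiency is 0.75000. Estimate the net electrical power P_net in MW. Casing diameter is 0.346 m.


Step 1: eta = (1 - Tc/Th)*f = (1 - 304.44/435.43)*0.75 = 0.2256218
Step 2: P_net = eta * Q_in = 0.2256218 * 160.16 = 36.136 MW
P_net = 36.136 MW


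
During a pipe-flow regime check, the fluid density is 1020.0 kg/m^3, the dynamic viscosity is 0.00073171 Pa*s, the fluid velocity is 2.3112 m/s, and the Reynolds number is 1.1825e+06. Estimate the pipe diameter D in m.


D = Re * mu / (rho * vel)
D = 1.1825e+06 * 0.00073171 / (1020.0 * 2.3112)
D = 0.36703 m


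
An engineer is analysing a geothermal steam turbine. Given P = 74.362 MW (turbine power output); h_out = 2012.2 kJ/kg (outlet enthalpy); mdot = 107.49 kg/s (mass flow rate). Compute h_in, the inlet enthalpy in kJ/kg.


h_in = h_out + P * 1000 / mdot
h_in = 2012.2 + 74.362 * 1000 / 107.49
h_in = 2704.0 kJ/kg


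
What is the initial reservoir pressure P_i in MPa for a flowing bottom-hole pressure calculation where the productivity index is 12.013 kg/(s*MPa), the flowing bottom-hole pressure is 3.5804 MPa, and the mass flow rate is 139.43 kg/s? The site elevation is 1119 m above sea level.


P_i = P_wf + mdot / PI
P_i = 3.5804 + 139.43 / 12.013
P_i = 15.187 MPa


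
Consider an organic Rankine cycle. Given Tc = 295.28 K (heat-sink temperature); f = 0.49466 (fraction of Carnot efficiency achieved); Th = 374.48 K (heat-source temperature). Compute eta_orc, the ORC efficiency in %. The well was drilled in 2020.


eta_orc = (1 - Tc/Th) * f * 100
eta_orc = (1 - 295.28/374.48) * 0.49466 * 100
eta_orc = 10.462 %


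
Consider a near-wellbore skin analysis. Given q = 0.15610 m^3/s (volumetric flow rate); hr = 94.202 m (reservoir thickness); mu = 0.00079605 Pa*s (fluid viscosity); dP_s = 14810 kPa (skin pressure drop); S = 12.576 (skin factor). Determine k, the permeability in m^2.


k = S*q*mu / (2*pi*dP_s*1000*hr)
k = 12.576*0.15610*0.00079605 / (2*pi*14810*1000*94.202)
k = 1.7828e-13 m^2


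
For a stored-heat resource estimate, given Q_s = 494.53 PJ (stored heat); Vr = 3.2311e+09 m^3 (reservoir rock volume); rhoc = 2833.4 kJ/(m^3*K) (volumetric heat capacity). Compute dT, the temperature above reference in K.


dT = Q_s * 1e12 / (Vr * rhoc)
dT = 494.53 * 1e12 / (3.2311e+09 * 2833.4)
dT = 54.017 K


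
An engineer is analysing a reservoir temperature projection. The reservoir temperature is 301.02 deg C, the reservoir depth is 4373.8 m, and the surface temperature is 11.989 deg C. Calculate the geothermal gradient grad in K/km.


grad = (T_res - T_surf) / d * 1000
grad = (301.02 - 11.989) / 4373.8 * 1000
grad = 66.08235 deg C/km
Convert: 66.08235 deg C/km * 1.0 = 66.082 K/km
grad = 66.082 K/km


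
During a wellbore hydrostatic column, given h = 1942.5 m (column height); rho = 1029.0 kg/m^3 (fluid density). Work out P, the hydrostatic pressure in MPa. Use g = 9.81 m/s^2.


P = rho * g * h / 1e6
P = 1029.0 * 9.81 * 1942.5 / 1e6
P = 19.609 MPa


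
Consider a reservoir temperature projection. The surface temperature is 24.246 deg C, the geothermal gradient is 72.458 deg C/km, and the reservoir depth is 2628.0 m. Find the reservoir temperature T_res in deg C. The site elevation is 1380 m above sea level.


T_res = T_surf + grad * d / 1000
T_res = 24.246 + 72.458 * 2628.0 / 1000
T_res = 214.67 deg C


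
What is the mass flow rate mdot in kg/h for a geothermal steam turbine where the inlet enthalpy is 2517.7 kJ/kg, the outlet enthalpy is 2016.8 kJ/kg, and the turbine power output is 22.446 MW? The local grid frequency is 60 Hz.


mdot = P * 1000 / (h_in - h_out)
mdot = 22.446 * 1000 / (2517.7 - 2016.8)
mdot = 44.81134 kg/s
Convert: 44.81134 kg/s * 3600.0 = 1.6132e+05 kg/h
mdot = 1.6132e+05 kg/h


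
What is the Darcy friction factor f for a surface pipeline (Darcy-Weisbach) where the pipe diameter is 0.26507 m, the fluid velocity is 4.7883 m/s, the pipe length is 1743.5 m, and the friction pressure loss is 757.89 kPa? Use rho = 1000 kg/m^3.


f = dP*1000 / ((L/D)*(rho*vel^2/2))
f = 757.89*1000 / ((1743.5/0.26507)*(1000*4.7883^2/2))
f = 0.010051


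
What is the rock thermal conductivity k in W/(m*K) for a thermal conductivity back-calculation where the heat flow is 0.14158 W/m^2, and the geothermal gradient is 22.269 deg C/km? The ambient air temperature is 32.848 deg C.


k = q / (grad / 1000)
k = 0.14158 / (22.269 / 1000)
k = 6.3577 W/(m*K)


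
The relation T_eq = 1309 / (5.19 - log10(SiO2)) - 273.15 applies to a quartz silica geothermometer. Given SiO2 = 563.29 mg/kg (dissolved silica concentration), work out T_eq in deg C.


T_eq = 1309 / (5.19 - log10(SiO2)) - 273.15
T_eq = 1309 / (5.19 - log10(563.29)) - 273.15
T_eq = 263.49 deg C


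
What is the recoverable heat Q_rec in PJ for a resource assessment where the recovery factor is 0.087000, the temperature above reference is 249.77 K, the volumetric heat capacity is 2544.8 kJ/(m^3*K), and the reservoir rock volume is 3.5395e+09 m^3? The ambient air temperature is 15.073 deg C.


Step 1: Q_s = Vr*rhoc*dT/1e12 = 3.5395e+09*2544.8*249.77/1e12 = 2249.758 PJ
Step 2: Q_rec = Q_s * RF = 2249.758 * 0.087 = 195.73 PJ
Q_rec = 195.73 PJ


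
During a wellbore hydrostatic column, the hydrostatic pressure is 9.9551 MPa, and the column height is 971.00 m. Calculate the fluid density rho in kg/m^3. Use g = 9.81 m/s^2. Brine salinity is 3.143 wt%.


rho = P * 1e6 / (g * h)
rho = 9.9551 * 1e6 / (9.81 * 971.00)
rho = 1045.1 kg/m^3


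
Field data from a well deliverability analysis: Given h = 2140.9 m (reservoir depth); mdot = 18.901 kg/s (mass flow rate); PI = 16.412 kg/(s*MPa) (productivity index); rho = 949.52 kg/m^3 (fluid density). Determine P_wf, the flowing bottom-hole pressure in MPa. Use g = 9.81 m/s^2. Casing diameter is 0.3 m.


Step 1: P_i = rho*g*h/1e6 = 949.52*9.81*2140.9/1e6 = 19.94204 MPa
Step 2: P_wf = P_i - mdot/PI = 19.94204 - 18.901/16.412 = 18.790 MPa
P_wf = 18.790 MPa


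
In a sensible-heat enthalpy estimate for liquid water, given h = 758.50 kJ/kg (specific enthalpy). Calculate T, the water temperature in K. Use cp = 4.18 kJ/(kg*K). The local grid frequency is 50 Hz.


T = h / cp
T = 758.50 / 4.18
T = 181.4593 deg C
Convert to K: 181.4593 + 273.15 = 454.61 K
T = 454.61 K


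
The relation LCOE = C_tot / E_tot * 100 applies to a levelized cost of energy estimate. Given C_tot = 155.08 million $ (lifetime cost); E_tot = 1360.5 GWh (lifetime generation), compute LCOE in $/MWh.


LCOE = C_tot / E_tot * 100
LCOE = 155.08 / 1360.5 * 100
LCOE = 11.39875 cents/kWh
Convert: 11.39875 cents/kWh * 10.0 = 113.99 $/MWh
LCOE = 113.99 $/MWh


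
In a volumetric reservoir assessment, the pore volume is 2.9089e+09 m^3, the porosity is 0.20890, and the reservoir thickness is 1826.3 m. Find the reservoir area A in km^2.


A = Vp / (1e6 * hr * phi)
A = 2.9089e+09 / (1e6 * 1826.3 * 0.20890)
A = 7.6246 km^2


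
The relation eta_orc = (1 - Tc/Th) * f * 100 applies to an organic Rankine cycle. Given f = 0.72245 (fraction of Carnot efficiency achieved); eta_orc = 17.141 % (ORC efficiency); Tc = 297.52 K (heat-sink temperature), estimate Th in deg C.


Th = Tc / (1 - (eta_orc/100)/f)
Th = 297.52 / (1 - (17.141/100)/0.72245)
Th = 390.0685 K
Convert to deg C: 390.0685 - 273.15 = 116.92 deg C
Th = 116.92 deg C


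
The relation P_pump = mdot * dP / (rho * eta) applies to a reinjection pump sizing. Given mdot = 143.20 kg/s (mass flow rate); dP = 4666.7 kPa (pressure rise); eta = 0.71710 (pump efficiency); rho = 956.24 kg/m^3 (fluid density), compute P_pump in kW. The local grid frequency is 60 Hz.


P_pump = mdot * dP / (rho * eta)
P_pump = 143.20 * 4666.7 / (956.24 * 0.71710)
P_pump = 974.55 kW


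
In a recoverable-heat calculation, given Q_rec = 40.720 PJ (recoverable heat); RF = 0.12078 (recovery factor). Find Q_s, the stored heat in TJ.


Q_s = Q_rec / RF
Q_s = 40.720 / 0.12078
Q_s = 337.1419 PJ
Convert: 337.1419 PJ * 1000.0 = 3.3714e+05 TJ
Q_s = 3.3714e+05 TJ


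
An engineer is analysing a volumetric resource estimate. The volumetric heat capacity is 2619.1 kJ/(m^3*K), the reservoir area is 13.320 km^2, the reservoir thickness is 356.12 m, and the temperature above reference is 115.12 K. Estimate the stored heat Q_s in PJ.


Step 1: Vr = A*1e6*hr = 13.32*1e6*356.12 = 4.743518e+09 m^3
Step 2: Q_s = Vr*rhoc*dT/1e12 = 4.743518e+09*2619.1*115.12/1e12 = 1430.2 PJ
Q_s = 1430.2 PJ


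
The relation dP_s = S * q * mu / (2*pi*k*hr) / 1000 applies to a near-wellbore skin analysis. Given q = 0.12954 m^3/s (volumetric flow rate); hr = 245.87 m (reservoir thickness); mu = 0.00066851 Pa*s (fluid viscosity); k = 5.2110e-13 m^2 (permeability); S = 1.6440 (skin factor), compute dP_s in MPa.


dP_s = S * q * mu / (2*pi*k*hr) / 1000
dP_s = 1.6440 * 0.12954 * 0.00066851 / (2*pi*5.2110e-13*245.87) / 1000
dP_s = 176.8508 kPa
Convert: 176.8508 kPa * 0.001 = 0.17685 MPa
dP_s = 0.17685 MPa


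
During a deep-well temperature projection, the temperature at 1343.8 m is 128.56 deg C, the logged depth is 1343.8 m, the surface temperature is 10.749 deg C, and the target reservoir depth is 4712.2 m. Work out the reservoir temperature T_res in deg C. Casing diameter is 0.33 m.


Step 1: grad = (T_d1 - T_surf)/d1 * 1000 = (128.56 - 10.749)/1343.8 * 1000 = 87.67004 deg C/km
Step 2: T_res = T_surf + grad*d2/1000 = 10.749 + 87.67004*4712.2/1000 = 423.87 deg C
T_res = 423.87 deg C


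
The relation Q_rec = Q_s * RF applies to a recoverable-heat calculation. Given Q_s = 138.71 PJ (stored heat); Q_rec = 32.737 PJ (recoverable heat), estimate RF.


RF = Q_rec / Q_s
RF = 32.737 / 138.71
RF = 0.23601


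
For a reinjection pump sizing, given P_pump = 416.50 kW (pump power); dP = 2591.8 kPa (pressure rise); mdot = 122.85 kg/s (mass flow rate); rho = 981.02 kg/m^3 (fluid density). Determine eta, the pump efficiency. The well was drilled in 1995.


eta = mdot * dP / (rho * P_pump)
eta = 122.85 * 2591.8 / (981.02 * 416.50)
eta = 0.77926


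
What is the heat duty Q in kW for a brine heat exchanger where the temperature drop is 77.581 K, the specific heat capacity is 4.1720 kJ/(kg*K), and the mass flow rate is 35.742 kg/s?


Q = mdot * cp * dT / 1000
Q = 35.742 * 4.1720 * 77.581 / 1000
Q = 11.56854 MW
Convert: 11.56854 MW * 1000.0 = 11569 kW
Q = 11569 kW


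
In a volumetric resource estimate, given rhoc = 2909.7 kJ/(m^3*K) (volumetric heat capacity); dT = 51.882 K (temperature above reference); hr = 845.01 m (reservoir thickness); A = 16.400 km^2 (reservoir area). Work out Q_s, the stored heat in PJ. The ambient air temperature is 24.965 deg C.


Step 1: Vr = A*1e6*hr = 16.4*1e6*845.01 = 1.385816e+10 m^3
Step 2: Q_s = Vr*rhoc*dT/1e12 = 1.385816e+10*2909.7*51.882/1e12 = 2092.0 PJ
Q_s = 2092.0 PJ


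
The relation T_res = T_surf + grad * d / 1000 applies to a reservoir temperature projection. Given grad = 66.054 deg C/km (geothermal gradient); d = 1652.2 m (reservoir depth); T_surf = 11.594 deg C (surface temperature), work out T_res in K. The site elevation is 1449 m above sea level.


T_res = T_surf + grad * d / 1000
T_res = 11.594 + 66.054 * 1652.2 / 1000
T_res = 120.7284 deg C
Convert to K: 120.7284 + 273.15 = 393.88 K
T_res = 393.88 K
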